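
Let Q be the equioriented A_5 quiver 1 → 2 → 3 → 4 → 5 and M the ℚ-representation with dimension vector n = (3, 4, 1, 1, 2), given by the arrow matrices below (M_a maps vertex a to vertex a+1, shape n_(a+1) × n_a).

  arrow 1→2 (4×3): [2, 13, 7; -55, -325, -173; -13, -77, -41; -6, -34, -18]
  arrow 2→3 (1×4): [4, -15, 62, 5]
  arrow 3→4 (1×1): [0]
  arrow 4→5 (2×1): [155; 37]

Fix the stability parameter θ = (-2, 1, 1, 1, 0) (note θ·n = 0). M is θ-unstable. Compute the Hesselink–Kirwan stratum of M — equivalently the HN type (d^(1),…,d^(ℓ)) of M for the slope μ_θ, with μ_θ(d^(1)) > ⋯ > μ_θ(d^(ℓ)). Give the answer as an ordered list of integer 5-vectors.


Via rank(M_{q-1}∘⋯∘M_p): M ≅ I[1,1], I[1,2], I[1,3], I[2,2]^2, I[4,5], I[5,5].
μ_θ-semistable layers: μ^(1)=1; μ^(2)=1/2; μ^(3)=0; μ^(4)=-2

((0, 4, 1, 0, 0); (0, 0, 0, 1, 1); (0, 0, 0, 0, 1); (3, 0, 0, 0, 0))


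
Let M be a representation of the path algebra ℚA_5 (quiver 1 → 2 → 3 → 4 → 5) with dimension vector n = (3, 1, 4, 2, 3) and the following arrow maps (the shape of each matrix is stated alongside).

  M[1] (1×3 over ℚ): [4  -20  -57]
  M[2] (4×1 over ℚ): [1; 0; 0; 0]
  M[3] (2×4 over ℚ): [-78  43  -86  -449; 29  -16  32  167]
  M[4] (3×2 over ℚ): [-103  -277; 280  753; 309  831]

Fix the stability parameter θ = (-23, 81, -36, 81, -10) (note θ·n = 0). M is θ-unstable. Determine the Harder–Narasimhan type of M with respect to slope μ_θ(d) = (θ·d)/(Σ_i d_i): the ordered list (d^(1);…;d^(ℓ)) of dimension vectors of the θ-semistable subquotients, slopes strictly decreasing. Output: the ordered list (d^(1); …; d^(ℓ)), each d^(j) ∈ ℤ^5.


Barcode: M ≅ I[1,1]^2, I[1,5], I[3,3]^2, I[3,5], I[5,5]. HN layers by μ_θ (5 steps, strictly decreasing):
  μ^(1)=71/2; μ^(2)=45/2; μ^(3)=-10; μ^(4)=-23; μ^(5)=-36

((0, 0, 0, 2, 2); (0, 1, 1, 0, 0); (0, 0, 0, 0, 1); (3, 0, 0, 0, 0); (0, 0, 3, 0, 0))


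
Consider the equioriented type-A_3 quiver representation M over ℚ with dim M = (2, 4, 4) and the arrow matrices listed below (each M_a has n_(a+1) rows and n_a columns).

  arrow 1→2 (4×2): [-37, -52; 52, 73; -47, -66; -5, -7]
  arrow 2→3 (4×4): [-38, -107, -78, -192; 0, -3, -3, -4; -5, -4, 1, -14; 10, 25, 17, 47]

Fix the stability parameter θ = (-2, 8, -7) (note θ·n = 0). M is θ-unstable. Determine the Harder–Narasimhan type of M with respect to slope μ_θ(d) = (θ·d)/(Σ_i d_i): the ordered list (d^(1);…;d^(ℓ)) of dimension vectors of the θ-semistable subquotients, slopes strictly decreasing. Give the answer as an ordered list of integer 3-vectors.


Via rank(M_{q-1}∘⋯∘M_p): M ≅ I[1,3]^2, I[2,3]^2.
μ_θ-semistable layers: μ^(1)=1/2; μ^(2)=-2

((0, 4, 4); (2, 0, 0))


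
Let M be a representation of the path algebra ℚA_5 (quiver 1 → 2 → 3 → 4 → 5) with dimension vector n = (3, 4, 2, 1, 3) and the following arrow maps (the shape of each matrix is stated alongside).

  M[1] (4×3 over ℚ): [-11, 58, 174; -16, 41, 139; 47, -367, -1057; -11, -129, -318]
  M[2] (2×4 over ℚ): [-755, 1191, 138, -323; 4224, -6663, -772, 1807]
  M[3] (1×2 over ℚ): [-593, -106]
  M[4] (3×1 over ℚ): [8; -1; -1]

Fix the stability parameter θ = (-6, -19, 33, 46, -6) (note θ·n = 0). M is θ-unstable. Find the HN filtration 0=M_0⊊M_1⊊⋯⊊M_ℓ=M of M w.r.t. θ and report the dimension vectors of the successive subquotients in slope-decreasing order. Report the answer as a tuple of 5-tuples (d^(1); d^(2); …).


Interval decomposition of M: I[1,2], I[1,3], I[1,5], I[2,2], I[5,5]^2.
HN type (ℓ=5): μ^(1)=33; μ^(2)=73/3; μ^(3)=-6; μ^(4)=-25/2; μ^(5)=-19

((0, 0, 1, 0, 0); (0, 0, 1, 1, 1); (0, 0, 0, 0, 2); (3, 3, 0, 0, 0); (0, 1, 0, 0, 0))


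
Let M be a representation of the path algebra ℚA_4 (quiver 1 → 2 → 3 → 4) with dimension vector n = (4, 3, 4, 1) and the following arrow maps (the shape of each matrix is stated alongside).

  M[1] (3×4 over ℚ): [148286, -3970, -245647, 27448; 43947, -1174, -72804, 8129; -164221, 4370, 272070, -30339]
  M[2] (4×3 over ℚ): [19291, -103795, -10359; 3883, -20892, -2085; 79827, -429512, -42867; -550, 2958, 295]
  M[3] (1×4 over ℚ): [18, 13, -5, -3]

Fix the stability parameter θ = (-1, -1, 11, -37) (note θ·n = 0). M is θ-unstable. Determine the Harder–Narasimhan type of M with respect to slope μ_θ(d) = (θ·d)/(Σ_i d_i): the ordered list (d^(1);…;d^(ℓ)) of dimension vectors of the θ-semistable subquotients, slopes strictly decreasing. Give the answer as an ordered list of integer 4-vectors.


Via rank(M_{q-1}∘⋯∘M_p): M ≅ I[1,1], I[1,3]^2, I[1,4], I[3,3].
μ_θ-semistable layers: μ^(1)=11; μ^(2)=-1; μ^(3)=-7

((0, 0, 3, 0); (3, 2, 0, 0); (1, 1, 1, 1))


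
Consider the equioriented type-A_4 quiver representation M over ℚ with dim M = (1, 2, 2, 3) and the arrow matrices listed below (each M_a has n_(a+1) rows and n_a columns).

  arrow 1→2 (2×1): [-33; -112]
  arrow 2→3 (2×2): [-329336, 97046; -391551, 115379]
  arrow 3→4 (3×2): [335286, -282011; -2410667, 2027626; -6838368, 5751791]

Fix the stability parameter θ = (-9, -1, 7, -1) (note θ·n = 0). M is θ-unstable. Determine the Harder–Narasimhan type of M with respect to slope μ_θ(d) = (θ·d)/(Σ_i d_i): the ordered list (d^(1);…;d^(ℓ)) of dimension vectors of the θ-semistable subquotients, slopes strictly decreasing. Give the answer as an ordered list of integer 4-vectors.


Interval decomposition of M: I[1,4], I[2,4], I[4,4].
HN type (ℓ=3): μ^(1)=3; μ^(2)=-1; μ^(3)=-9

((0, 0, 2, 2); (0, 2, 0, 1); (1, 0, 0, 0))


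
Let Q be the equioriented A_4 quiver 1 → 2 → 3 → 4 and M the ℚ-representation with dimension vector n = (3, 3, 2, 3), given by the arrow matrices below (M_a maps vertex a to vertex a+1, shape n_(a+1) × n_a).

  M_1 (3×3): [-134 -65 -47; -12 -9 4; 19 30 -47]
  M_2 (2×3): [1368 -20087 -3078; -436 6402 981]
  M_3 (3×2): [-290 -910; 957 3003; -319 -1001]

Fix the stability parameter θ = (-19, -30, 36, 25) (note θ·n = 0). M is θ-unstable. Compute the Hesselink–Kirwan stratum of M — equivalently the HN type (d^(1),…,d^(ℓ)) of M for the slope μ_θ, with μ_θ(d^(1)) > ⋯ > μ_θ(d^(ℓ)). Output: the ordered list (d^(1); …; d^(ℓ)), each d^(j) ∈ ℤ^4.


Interval decomposition of M: I[1,2], I[1,3], I[1,4], I[4,4]^2.
HN type (ℓ=4): μ^(1)=36; μ^(2)=61/2; μ^(3)=25; μ^(4)=-49/2

((0, 0, 1, 0); (0, 0, 1, 1); (0, 0, 0, 2); (3, 3, 0, 0))


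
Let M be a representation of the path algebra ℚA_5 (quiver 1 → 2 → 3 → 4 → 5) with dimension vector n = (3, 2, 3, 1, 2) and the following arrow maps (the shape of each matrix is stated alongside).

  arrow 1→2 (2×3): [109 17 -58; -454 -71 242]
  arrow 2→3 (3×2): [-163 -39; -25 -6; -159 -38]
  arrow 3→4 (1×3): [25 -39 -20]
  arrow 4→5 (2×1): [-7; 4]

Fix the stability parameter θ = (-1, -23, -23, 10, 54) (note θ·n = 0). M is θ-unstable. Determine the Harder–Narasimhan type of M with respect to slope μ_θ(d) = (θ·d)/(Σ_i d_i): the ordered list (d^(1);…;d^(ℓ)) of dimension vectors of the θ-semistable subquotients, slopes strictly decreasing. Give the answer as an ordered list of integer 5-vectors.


Interval decomposition of M: I[1,1], I[1,3], I[1,5], I[3,3], I[5,5].
HN type (ℓ=5): μ^(1)=54; μ^(2)=10; μ^(3)=-1; μ^(4)=-47/3; μ^(5)=-23

((0, 0, 0, 0, 2); (0, 0, 0, 1, 0); (1, 0, 0, 0, 0); (2, 2, 2, 0, 0); (0, 0, 1, 0, 0))


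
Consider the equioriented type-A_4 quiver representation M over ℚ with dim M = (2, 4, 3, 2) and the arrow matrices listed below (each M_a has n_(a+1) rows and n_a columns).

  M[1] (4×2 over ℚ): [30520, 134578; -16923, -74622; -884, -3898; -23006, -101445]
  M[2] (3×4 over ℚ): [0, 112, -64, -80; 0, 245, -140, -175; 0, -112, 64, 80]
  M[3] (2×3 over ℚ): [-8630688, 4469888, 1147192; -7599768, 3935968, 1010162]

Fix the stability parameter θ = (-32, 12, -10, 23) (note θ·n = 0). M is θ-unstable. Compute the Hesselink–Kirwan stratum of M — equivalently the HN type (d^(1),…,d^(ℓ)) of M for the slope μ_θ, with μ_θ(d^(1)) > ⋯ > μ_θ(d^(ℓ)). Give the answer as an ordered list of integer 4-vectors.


Barcode: M ≅ I[1,2], I[1,3], I[2,2]^2, I[3,3], I[3,4], I[4,4]. HN layers by μ_θ (5 steps, strictly decreasing):
  μ^(1)=23; μ^(2)=12; μ^(3)=1; μ^(4)=-10; μ^(5)=-32

((0, 0, 0, 2); (0, 3, 0, 0); (0, 1, 1, 0); (0, 0, 2, 0); (2, 0, 0, 0))


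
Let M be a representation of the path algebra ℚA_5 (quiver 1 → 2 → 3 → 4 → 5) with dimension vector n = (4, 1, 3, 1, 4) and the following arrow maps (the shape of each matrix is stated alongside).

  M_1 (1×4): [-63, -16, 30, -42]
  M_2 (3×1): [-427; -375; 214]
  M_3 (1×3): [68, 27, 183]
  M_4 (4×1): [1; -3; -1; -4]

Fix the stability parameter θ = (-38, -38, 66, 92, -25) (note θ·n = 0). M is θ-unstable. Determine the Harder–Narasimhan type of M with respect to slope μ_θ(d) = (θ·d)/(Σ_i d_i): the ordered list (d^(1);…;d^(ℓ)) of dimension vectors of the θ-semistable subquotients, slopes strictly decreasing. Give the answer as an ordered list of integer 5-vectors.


Interval decomposition of M: I[1,1]^3, I[1,5], I[3,3]^2, I[5,5]^3.
HN type (ℓ=4): μ^(1)=66; μ^(2)=133/3; μ^(3)=-25; μ^(4)=-38

((0, 0, 2, 0, 0); (0, 0, 1, 1, 1); (0, 0, 0, 0, 3); (4, 1, 0, 0, 0))


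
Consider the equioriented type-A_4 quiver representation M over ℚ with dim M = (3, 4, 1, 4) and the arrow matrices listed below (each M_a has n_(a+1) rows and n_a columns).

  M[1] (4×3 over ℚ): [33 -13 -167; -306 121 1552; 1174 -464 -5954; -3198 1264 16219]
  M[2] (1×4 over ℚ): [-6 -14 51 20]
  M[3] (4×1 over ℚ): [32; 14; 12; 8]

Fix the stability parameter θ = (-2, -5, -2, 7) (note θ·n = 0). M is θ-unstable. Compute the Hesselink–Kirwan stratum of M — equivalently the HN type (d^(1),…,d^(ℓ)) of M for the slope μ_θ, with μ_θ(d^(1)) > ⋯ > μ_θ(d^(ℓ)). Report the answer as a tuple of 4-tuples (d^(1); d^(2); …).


Via rank(M_{q-1}∘⋯∘M_p): M ≅ I[1,2]^3, I[2,4], I[4,4]^3.
μ_θ-semistable layers: μ^(1)=7; μ^(2)=-2; μ^(3)=-7/2; μ^(4)=-5

((0, 0, 0, 4); (0, 0, 1, 0); (3, 3, 0, 0); (0, 1, 0, 0))


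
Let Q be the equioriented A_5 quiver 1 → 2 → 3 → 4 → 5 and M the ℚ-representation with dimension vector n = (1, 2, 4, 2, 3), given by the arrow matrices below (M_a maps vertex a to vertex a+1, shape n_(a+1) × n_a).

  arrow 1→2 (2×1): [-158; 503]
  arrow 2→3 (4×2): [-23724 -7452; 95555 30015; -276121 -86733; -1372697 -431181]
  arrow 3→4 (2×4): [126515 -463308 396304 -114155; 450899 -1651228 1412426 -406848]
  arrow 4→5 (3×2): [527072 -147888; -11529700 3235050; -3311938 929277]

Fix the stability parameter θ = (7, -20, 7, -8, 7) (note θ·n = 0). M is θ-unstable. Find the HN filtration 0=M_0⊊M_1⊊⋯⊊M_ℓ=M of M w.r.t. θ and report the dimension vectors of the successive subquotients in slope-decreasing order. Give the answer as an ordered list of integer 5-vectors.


Barcode: M ≅ I[1,4], I[2,2], I[3,3]^2, I[3,5], I[5,5]^2. HN layers by μ_θ (4 steps, strictly decreasing):
  μ^(1)=7; μ^(2)=-1/2; μ^(3)=-13/2; μ^(4)=-20

((0, 0, 2, 0, 3); (0, 0, 2, 2, 0); (1, 1, 0, 0, 0); (0, 1, 0, 0, 0))


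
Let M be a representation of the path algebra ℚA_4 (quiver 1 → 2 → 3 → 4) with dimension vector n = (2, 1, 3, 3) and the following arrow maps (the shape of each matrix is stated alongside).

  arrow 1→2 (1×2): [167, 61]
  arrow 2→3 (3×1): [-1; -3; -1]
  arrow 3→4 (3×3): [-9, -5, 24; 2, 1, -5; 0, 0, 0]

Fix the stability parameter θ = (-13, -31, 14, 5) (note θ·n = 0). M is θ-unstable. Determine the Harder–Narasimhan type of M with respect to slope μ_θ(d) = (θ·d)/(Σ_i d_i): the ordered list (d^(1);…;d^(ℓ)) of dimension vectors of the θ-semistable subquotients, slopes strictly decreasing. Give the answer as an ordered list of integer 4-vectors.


Via rank(M_{q-1}∘⋯∘M_p): M ≅ I[1,1], I[1,3], I[3,4]^2, I[4,4].
μ_θ-semistable layers: μ^(1)=14; μ^(2)=19/2; μ^(3)=5; μ^(4)=-13; μ^(5)=-22

((0, 0, 1, 0); (0, 0, 2, 2); (0, 0, 0, 1); (1, 0, 0, 0); (1, 1, 0, 0))


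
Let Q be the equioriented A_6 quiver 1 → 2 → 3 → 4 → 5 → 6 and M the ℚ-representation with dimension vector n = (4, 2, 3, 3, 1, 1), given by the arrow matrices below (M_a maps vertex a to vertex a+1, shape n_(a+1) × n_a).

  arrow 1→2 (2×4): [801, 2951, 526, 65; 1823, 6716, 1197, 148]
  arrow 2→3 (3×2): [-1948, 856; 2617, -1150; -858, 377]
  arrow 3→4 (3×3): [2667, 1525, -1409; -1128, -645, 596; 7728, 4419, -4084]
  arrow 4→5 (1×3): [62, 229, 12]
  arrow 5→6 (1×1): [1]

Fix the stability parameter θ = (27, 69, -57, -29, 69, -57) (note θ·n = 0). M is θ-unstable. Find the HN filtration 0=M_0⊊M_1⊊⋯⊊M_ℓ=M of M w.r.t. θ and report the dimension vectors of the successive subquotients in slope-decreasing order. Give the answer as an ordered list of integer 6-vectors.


Interval decomposition of M: I[1,1]^2, I[1,4], I[1,6], I[3,3], I[4,4].
HN type (ℓ=5): μ^(1)=27; μ^(2)=6; μ^(3)=5/2; μ^(4)=-29; μ^(5)=-57

((2, 0, 0, 0, 0, 0); (0, 0, 0, 0, 1, 1); (2, 2, 2, 2, 0, 0); (0, 0, 0, 1, 0, 0); (0, 0, 1, 0, 0, 0))


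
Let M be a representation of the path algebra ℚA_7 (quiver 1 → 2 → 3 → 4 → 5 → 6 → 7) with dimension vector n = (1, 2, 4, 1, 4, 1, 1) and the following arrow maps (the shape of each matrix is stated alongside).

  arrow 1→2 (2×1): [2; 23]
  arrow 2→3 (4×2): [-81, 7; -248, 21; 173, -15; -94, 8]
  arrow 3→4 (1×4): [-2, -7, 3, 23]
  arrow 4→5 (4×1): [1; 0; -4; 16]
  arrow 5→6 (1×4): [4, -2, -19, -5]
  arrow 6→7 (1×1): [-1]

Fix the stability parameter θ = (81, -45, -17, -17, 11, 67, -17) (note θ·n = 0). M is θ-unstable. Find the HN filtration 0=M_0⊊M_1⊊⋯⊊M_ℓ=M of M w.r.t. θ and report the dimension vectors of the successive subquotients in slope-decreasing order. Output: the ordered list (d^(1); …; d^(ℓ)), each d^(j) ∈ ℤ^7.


Barcode: M ≅ I[1,5], I[2,3], I[3,3]^2, I[5,5]^2, I[5,7]. HN layers by μ_θ (5 steps, strictly decreasing):
  μ^(1)=25; μ^(2)=11; μ^(3)=1/2; μ^(4)=-17; μ^(5)=-45

((0, 0, 0, 0, 0, 1, 1); (0, 0, 0, 0, 4, 0, 0); (1, 1, 1, 1, 0, 0, 0); (0, 0, 3, 0, 0, 0, 0); (0, 1, 0, 0, 0, 0, 0))


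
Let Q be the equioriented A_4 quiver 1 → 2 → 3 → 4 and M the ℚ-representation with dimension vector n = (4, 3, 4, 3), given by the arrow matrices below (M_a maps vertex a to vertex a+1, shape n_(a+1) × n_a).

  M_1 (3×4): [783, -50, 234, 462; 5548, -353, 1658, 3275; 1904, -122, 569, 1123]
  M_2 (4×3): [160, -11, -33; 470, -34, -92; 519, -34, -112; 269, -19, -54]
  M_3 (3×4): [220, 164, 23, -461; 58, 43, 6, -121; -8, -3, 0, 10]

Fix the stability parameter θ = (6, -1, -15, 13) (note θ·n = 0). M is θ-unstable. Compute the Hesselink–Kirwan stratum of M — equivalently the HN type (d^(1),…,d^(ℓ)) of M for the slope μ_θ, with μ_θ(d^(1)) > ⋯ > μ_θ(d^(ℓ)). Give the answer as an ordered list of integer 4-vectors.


Interval decomposition of M: I[1,1], I[1,3], I[1,4]^2, I[3,4].
HN type (ℓ=4): μ^(1)=13; μ^(2)=6; μ^(3)=-10/3; μ^(4)=-15

((0, 0, 0, 3); (1, 0, 0, 0); (3, 3, 3, 0); (0, 0, 1, 0))


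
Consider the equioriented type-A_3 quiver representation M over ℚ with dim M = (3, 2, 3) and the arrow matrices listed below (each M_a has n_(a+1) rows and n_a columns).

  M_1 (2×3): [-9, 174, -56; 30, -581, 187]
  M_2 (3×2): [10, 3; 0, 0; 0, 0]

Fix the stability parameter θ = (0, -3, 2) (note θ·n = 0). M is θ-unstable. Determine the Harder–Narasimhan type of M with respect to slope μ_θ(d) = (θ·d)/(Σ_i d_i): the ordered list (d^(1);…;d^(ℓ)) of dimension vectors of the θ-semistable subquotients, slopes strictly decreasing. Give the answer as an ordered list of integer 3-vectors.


Via rank(M_{q-1}∘⋯∘M_p): M ≅ I[1,1], I[1,2], I[1,3], I[3,3]^2.
μ_θ-semistable layers: μ^(1)=2; μ^(2)=0; μ^(3)=-3/2

((0, 0, 3); (1, 0, 0); (2, 2, 0))


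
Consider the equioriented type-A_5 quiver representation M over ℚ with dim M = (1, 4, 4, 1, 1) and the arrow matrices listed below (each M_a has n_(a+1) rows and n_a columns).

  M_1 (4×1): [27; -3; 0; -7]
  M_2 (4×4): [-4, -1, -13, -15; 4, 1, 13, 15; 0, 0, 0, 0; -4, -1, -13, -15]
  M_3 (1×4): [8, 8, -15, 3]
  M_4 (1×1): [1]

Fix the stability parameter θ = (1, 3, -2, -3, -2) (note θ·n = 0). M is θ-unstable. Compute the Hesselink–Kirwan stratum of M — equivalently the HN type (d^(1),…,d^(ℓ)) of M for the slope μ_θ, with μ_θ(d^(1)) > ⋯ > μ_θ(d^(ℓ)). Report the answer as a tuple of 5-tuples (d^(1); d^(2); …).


Via rank(M_{q-1}∘⋯∘M_p): M ≅ I[1,2], I[2,2]^2, I[2,5], I[3,3]^3.
μ_θ-semistable layers: μ^(1)=3; μ^(2)=1; μ^(3)=-1; μ^(4)=-2

((0, 3, 0, 0, 0); (1, 0, 0, 0, 0); (0, 1, 1, 1, 1); (0, 0, 3, 0, 0))


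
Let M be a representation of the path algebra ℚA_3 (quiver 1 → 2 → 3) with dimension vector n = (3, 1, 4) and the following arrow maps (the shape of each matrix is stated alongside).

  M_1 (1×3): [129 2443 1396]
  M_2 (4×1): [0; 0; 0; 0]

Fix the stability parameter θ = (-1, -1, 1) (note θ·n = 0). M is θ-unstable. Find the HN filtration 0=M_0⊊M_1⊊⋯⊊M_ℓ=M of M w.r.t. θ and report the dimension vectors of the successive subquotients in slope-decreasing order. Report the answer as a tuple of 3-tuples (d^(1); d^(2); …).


Via rank(M_{q-1}∘⋯∘M_p): M ≅ I[1,1]^2, I[1,2], I[3,3]^4.
μ_θ-semistable layers: μ^(1)=1; μ^(2)=-1

((0, 0, 4); (3, 1, 0))


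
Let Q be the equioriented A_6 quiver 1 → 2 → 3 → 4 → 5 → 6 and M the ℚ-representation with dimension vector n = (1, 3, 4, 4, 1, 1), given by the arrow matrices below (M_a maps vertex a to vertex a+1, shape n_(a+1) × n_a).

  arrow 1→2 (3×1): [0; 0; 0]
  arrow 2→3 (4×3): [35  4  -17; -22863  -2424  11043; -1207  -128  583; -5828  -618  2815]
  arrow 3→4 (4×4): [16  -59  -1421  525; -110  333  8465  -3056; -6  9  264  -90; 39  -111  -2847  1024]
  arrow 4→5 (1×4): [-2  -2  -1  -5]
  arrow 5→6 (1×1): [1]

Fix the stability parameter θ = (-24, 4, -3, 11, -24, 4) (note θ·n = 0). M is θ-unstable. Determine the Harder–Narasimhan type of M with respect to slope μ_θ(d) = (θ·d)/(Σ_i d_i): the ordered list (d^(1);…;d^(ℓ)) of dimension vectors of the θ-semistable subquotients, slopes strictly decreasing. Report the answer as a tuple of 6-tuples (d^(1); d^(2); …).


Interval decomposition of M: I[1,1], I[2,2], I[2,4], I[2,6], I[3,4]^2.
HN type (ℓ=5): μ^(1)=11; μ^(2)=4; μ^(3)=1/2; μ^(4)=-3; μ^(5)=-24

((0, 0, 0, 3, 0, 0); (0, 1, 0, 0, 0, 1); (0, 1, 1, 0, 0, 0); (0, 1, 3, 1, 1, 0); (1, 0, 0, 0, 0, 0))


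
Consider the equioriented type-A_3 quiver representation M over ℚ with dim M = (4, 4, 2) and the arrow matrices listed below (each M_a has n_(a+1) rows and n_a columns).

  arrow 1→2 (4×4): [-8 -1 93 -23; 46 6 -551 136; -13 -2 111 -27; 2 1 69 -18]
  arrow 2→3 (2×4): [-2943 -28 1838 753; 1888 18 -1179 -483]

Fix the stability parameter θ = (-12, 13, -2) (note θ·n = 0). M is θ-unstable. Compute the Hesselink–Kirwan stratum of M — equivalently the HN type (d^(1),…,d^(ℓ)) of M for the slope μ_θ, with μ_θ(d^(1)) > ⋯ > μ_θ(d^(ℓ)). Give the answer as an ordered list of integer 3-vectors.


Via rank(M_{q-1}∘⋯∘M_p): M ≅ I[1,2]^2, I[1,3]^2.
μ_θ-semistable layers: μ^(1)=13; μ^(2)=11/2; μ^(3)=-12

((0, 2, 0); (0, 2, 2); (4, 0, 0))


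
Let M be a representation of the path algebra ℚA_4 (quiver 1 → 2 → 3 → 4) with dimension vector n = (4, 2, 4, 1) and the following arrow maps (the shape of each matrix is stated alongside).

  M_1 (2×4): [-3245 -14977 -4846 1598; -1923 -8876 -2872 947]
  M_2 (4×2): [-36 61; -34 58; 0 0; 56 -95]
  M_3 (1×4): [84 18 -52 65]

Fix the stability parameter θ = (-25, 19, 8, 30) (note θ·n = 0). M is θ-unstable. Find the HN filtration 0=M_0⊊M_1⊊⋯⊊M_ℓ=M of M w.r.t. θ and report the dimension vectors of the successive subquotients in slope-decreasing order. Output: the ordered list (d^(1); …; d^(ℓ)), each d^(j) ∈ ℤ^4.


Via rank(M_{q-1}∘⋯∘M_p): M ≅ I[1,1]^2, I[1,3], I[1,4], I[3,3]^2.
μ_θ-semistable layers: μ^(1)=30; μ^(2)=27/2; μ^(3)=8; μ^(4)=-25

((0, 0, 0, 1); (0, 2, 2, 0); (0, 0, 2, 0); (4, 0, 0, 0))


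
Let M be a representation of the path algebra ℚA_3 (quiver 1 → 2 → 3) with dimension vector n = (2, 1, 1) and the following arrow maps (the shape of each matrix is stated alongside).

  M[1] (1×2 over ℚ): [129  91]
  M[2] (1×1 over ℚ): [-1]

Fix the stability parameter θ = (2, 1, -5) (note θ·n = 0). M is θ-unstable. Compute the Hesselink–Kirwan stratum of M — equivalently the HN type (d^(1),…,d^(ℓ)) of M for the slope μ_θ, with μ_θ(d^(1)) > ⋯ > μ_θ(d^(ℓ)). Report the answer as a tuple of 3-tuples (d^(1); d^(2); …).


Interval decomposition of M: I[1,1], I[1,3].
HN type (ℓ=2): μ^(1)=2; μ^(2)=-2/3

((1, 0, 0); (1, 1, 1))


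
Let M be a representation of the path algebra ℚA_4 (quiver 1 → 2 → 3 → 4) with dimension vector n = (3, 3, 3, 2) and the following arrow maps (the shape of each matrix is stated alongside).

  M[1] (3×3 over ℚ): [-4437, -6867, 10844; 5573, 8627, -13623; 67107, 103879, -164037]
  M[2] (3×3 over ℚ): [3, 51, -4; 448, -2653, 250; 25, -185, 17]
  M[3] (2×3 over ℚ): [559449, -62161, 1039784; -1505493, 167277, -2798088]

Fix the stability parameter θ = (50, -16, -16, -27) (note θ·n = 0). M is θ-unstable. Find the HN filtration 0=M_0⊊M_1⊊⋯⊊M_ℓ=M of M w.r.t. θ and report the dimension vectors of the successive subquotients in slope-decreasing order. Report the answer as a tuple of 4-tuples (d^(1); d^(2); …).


Barcode: M ≅ I[1,3]^2, I[1,4], I[4,4]. HN layers by μ_θ (3 steps, strictly decreasing):
  μ^(1)=6; μ^(2)=-9/4; μ^(3)=-27

((2, 2, 2, 0); (1, 1, 1, 1); (0, 0, 0, 1))


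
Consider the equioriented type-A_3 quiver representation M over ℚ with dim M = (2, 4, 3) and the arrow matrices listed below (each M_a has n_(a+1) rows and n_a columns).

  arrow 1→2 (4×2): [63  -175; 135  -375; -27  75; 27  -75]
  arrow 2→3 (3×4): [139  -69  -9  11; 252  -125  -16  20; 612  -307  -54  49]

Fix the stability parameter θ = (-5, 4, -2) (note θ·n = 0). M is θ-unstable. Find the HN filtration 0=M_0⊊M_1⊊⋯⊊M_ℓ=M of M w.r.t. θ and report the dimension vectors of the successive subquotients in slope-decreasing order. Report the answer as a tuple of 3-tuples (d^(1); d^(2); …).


Barcode: M ≅ I[1,1], I[1,3], I[2,2], I[2,3]^2. HN layers by μ_θ (3 steps, strictly decreasing):
  μ^(1)=4; μ^(2)=1; μ^(3)=-5

((0, 1, 0); (0, 3, 3); (2, 0, 0))


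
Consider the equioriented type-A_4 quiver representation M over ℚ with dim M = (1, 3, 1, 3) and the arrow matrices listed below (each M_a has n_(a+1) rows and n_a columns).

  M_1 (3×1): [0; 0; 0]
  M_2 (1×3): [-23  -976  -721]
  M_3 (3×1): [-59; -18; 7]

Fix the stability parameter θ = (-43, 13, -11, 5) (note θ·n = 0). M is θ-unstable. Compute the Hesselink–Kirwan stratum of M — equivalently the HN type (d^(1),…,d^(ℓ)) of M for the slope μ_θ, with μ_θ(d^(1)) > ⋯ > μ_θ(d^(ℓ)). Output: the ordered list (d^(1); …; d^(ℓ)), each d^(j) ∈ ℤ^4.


Barcode: M ≅ I[1,1], I[2,2]^2, I[2,4], I[4,4]^2. HN layers by μ_θ (4 steps, strictly decreasing):
  μ^(1)=13; μ^(2)=5; μ^(3)=1; μ^(4)=-43

((0, 2, 0, 0); (0, 0, 0, 3); (0, 1, 1, 0); (1, 0, 0, 0))


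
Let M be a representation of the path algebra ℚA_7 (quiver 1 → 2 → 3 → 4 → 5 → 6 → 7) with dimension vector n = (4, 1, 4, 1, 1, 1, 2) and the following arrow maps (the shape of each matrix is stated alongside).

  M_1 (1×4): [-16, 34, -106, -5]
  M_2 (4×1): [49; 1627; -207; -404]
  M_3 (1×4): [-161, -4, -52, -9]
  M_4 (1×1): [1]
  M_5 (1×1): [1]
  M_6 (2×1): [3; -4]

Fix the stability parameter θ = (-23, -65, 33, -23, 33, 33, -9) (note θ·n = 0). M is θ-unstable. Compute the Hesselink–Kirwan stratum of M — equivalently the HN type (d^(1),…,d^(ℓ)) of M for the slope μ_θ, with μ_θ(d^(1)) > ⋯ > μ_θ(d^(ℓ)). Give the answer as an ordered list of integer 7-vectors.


Barcode: M ≅ I[1,1]^3, I[1,7], I[3,3]^3, I[7,7]. HN layers by μ_θ (6 steps, strictly decreasing):
  μ^(1)=33; μ^(2)=19; μ^(3)=5; μ^(4)=-9; μ^(5)=-23; μ^(6)=-44

((0, 0, 3, 0, 0, 0, 0); (0, 0, 0, 0, 1, 1, 1); (0, 0, 1, 1, 0, 0, 0); (0, 0, 0, 0, 0, 0, 1); (3, 0, 0, 0, 0, 0, 0); (1, 1, 0, 0, 0, 0, 0))


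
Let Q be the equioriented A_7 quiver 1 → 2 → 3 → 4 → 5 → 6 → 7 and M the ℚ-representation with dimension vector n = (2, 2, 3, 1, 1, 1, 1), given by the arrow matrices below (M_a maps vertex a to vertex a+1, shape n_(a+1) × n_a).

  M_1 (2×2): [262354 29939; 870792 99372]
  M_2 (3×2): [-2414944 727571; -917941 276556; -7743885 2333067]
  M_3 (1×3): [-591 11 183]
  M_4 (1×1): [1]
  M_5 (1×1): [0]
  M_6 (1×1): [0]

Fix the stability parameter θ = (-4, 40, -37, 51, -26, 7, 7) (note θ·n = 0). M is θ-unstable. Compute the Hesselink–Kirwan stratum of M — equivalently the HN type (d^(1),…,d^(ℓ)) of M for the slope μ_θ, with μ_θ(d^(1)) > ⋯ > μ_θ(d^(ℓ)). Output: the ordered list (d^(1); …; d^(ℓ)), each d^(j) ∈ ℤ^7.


Barcode: M ≅ I[1,1], I[1,5], I[2,3], I[3,3], I[6,6], I[7,7]. HN layers by μ_θ (5 steps, strictly decreasing):
  μ^(1)=25/2; μ^(2)=7; μ^(3)=3/2; μ^(4)=-4; μ^(5)=-37

((0, 0, 0, 1, 1, 0, 0); (0, 0, 0, 0, 0, 1, 1); (0, 2, 2, 0, 0, 0, 0); (2, 0, 0, 0, 0, 0, 0); (0, 0, 1, 0, 0, 0, 0))


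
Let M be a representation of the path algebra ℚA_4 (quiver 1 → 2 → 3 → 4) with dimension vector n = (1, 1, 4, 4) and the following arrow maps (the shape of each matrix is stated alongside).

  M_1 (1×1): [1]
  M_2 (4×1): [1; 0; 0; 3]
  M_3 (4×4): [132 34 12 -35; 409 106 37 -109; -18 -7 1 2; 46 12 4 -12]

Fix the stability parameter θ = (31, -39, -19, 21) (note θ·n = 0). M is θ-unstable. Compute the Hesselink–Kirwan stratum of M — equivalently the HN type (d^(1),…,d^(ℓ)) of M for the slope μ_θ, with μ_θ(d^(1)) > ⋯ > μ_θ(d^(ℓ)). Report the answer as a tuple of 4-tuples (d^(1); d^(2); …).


Interval decomposition of M: I[1,4], I[3,4]^3.
HN type (ℓ=3): μ^(1)=21; μ^(2)=-9; μ^(3)=-19

((0, 0, 0, 4); (1, 1, 1, 0); (0, 0, 3, 0))


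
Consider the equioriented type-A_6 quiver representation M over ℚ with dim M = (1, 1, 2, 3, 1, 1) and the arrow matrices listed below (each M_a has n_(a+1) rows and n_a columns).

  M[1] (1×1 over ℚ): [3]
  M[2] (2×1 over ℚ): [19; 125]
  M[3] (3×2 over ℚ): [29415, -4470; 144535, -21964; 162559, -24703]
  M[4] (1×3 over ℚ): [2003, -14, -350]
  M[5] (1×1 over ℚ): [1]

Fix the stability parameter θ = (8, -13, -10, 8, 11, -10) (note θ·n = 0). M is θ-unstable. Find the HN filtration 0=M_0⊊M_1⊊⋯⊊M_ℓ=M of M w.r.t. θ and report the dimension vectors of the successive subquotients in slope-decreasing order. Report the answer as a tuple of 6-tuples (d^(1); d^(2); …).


Interval decomposition of M: I[1,6], I[3,4], I[4,4].
HN type (ℓ=4): μ^(1)=8; μ^(2)=3; μ^(3)=-5; μ^(4)=-10

((0, 0, 0, 2, 0, 0); (0, 0, 0, 1, 1, 1); (1, 1, 1, 0, 0, 0); (0, 0, 1, 0, 0, 0))


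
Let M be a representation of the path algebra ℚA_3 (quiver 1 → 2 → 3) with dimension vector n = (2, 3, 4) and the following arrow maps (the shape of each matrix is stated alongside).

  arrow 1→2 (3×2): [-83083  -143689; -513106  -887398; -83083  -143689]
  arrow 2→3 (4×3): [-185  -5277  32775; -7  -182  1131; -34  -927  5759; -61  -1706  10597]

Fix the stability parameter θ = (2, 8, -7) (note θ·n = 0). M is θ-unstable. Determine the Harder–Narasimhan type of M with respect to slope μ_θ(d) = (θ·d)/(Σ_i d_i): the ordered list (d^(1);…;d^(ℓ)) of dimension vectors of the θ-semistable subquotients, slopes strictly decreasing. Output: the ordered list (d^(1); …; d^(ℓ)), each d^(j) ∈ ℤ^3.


Interval decomposition of M: I[1,1], I[1,3], I[2,3]^2, I[3,3].
HN type (ℓ=4): μ^(1)=2; μ^(2)=1; μ^(3)=1/2; μ^(4)=-7

((1, 0, 0); (1, 1, 1); (0, 2, 2); (0, 0, 1))


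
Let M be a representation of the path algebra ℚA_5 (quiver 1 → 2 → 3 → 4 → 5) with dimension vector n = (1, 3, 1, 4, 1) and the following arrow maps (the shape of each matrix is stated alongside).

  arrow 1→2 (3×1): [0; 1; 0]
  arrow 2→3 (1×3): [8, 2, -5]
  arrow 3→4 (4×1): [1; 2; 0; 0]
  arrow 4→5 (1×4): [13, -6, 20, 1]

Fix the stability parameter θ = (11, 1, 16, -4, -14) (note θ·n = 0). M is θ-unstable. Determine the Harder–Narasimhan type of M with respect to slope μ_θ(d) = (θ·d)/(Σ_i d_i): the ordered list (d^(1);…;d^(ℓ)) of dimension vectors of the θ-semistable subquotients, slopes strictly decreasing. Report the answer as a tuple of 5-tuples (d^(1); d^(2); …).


Barcode: M ≅ I[1,5], I[2,2]^2, I[4,4]^3. HN layers by μ_θ (3 steps, strictly decreasing):
  μ^(1)=2; μ^(2)=1; μ^(3)=-4

((1, 1, 1, 1, 1); (0, 2, 0, 0, 0); (0, 0, 0, 3, 0))


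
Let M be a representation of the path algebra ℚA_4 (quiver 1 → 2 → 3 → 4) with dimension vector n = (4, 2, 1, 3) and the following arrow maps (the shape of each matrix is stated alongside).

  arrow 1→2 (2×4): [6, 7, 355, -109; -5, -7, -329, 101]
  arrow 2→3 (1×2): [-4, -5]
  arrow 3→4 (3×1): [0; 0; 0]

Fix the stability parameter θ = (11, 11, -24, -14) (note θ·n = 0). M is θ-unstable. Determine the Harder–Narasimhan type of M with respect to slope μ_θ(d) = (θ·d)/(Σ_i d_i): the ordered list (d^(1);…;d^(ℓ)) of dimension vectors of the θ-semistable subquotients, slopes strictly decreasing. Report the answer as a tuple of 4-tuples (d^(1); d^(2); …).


Interval decomposition of M: I[1,1]^2, I[1,2], I[1,3], I[4,4]^3.
HN type (ℓ=3): μ^(1)=11; μ^(2)=-2/3; μ^(3)=-14

((3, 1, 0, 0); (1, 1, 1, 0); (0, 0, 0, 3))


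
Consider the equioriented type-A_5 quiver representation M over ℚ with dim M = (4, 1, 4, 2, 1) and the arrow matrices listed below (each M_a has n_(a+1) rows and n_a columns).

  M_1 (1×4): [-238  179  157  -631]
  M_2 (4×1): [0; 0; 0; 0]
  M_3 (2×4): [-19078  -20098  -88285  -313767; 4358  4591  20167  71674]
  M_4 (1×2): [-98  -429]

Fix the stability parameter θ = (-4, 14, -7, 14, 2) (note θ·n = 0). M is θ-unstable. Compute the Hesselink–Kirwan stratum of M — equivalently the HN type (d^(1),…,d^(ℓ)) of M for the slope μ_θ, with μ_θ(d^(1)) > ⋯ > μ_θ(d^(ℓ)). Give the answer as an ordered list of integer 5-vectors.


Interval decomposition of M: I[1,1]^3, I[1,2], I[3,3]^2, I[3,4], I[3,5].
HN type (ℓ=4): μ^(1)=14; μ^(2)=8; μ^(3)=-4; μ^(4)=-7

((0, 1, 0, 1, 0); (0, 0, 0, 1, 1); (4, 0, 0, 0, 0); (0, 0, 4, 0, 0))


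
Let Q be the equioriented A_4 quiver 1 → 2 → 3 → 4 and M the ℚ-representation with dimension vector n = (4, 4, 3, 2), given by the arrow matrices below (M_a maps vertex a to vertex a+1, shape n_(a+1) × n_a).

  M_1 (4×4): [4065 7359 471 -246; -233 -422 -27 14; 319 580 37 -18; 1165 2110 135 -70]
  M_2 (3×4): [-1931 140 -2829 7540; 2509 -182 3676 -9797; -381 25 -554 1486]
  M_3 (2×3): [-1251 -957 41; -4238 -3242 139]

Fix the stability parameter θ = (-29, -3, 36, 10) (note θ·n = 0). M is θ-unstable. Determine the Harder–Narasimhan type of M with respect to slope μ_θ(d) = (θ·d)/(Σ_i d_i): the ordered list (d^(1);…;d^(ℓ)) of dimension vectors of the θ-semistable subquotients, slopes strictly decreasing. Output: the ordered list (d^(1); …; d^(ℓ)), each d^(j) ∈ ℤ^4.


Interval decomposition of M: I[1,1]^2, I[1,2], I[1,4], I[2,3], I[2,4].
HN type (ℓ=4): μ^(1)=36; μ^(2)=23; μ^(3)=-3; μ^(4)=-29

((0, 0, 1, 0); (0, 0, 2, 2); (0, 4, 0, 0); (4, 0, 0, 0))


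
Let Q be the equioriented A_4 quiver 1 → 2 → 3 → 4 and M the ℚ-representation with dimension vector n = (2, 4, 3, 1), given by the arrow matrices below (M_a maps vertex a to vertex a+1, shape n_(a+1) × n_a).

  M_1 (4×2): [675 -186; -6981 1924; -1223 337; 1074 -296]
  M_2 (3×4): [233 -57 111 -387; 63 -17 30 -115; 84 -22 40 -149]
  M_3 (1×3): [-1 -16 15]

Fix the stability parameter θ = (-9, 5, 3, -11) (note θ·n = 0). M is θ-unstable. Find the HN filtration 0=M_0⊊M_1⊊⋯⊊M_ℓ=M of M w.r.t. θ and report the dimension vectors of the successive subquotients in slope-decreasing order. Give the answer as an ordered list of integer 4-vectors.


Interval decomposition of M: I[1,3], I[1,4], I[2,2], I[2,3].
HN type (ℓ=4): μ^(1)=5; μ^(2)=4; μ^(3)=-1; μ^(4)=-9

((0, 1, 0, 0); (0, 2, 2, 0); (0, 1, 1, 1); (2, 0, 0, 0))


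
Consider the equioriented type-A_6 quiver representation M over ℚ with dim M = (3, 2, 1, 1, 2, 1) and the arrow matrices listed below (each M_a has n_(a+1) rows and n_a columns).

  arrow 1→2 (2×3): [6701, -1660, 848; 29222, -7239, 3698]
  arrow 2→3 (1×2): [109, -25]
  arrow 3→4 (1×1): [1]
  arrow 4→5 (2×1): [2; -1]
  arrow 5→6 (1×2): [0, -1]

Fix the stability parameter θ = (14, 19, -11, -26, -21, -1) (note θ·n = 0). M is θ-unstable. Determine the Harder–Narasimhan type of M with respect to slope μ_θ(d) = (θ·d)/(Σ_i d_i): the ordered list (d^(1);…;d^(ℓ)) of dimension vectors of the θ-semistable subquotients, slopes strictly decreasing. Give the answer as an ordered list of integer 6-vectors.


Barcode: M ≅ I[1,1], I[1,2], I[1,6], I[5,5]. HN layers by μ_θ (5 steps, strictly decreasing):
  μ^(1)=19; μ^(2)=14; μ^(3)=-1; μ^(4)=-5; μ^(5)=-21

((0, 1, 0, 0, 0, 0); (2, 0, 0, 0, 0, 0); (0, 0, 0, 0, 0, 1); (1, 1, 1, 1, 1, 0); (0, 0, 0, 0, 1, 0))


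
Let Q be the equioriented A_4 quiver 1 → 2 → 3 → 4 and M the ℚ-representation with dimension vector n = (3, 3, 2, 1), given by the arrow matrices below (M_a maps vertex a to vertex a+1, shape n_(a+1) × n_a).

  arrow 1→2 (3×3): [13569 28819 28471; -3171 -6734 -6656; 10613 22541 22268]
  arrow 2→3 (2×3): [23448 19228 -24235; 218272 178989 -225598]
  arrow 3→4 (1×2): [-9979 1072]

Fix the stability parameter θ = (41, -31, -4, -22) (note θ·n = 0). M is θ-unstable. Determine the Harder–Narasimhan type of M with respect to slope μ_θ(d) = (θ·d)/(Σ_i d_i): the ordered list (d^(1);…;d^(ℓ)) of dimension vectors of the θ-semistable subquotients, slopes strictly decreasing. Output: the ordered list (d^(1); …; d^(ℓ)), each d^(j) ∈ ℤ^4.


Interval decomposition of M: I[1,2], I[1,3], I[1,4].
HN type (ℓ=3): μ^(1)=5; μ^(2)=2; μ^(3)=-4

((1, 1, 0, 0); (1, 1, 1, 0); (1, 1, 1, 1))


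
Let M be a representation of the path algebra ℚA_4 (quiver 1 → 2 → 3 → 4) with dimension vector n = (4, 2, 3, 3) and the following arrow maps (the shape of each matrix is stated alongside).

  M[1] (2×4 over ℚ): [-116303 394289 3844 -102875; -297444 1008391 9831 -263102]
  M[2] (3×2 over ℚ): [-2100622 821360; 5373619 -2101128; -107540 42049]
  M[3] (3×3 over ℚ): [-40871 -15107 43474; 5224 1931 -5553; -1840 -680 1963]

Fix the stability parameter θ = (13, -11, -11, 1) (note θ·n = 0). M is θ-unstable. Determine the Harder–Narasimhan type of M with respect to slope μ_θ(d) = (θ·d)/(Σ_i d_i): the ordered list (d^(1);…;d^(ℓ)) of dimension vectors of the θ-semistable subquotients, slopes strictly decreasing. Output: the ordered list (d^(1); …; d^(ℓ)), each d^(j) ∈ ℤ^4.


Via rank(M_{q-1}∘⋯∘M_p): M ≅ I[1,1]^2, I[1,4]^2, I[3,4].
μ_θ-semistable layers: μ^(1)=13; μ^(2)=1; μ^(3)=-3; μ^(4)=-11

((2, 0, 0, 0); (0, 0, 0, 3); (2, 2, 2, 0); (0, 0, 1, 0))


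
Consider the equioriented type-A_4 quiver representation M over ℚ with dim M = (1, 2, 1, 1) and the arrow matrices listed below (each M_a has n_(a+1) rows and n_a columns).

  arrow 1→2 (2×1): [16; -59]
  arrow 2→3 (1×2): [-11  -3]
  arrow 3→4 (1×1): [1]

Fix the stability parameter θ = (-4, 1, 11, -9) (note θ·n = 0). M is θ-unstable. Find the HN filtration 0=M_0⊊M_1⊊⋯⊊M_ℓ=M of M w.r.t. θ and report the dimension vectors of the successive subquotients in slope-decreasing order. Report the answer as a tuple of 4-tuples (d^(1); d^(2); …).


Via rank(M_{q-1}∘⋯∘M_p): M ≅ I[1,4], I[2,2].
μ_θ-semistable layers: μ^(1)=1; μ^(2)=-4

((0, 2, 1, 1); (1, 0, 0, 0))


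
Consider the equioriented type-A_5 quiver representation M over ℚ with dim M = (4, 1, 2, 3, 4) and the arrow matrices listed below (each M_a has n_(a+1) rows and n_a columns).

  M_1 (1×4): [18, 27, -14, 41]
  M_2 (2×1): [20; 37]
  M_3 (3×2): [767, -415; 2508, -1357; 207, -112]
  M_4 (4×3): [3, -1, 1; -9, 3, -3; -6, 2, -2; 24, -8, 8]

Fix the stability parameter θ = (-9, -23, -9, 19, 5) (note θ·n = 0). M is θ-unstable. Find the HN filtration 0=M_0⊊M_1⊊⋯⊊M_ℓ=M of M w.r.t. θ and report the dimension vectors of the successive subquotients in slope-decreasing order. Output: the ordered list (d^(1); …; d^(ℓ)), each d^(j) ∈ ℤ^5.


Barcode: M ≅ I[1,1]^3, I[1,4], I[3,4], I[4,5], I[5,5]^3. HN layers by μ_θ (5 steps, strictly decreasing):
  μ^(1)=19; μ^(2)=12; μ^(3)=5; μ^(4)=-9; μ^(5)=-16

((0, 0, 0, 2, 0); (0, 0, 0, 1, 1); (0, 0, 0, 0, 3); (3, 0, 2, 0, 0); (1, 1, 0, 0, 0))


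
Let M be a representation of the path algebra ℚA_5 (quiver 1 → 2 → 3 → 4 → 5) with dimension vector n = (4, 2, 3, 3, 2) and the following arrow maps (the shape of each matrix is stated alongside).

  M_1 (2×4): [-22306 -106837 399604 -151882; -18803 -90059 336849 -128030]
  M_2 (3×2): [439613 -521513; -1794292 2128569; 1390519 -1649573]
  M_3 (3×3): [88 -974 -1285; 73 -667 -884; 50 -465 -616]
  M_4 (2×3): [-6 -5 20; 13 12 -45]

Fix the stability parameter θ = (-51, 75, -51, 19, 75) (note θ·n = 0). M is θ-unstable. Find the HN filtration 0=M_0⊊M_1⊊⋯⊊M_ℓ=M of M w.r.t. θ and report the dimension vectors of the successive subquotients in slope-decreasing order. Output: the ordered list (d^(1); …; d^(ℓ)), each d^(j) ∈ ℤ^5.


Via rank(M_{q-1}∘⋯∘M_p): M ≅ I[1,1]^2, I[1,4], I[1,5], I[3,5].
μ_θ-semistable layers: μ^(1)=75; μ^(2)=19; μ^(3)=12; μ^(4)=-51

((0, 0, 0, 0, 2); (0, 0, 0, 3, 0); (0, 2, 2, 0, 0); (4, 0, 1, 0, 0))


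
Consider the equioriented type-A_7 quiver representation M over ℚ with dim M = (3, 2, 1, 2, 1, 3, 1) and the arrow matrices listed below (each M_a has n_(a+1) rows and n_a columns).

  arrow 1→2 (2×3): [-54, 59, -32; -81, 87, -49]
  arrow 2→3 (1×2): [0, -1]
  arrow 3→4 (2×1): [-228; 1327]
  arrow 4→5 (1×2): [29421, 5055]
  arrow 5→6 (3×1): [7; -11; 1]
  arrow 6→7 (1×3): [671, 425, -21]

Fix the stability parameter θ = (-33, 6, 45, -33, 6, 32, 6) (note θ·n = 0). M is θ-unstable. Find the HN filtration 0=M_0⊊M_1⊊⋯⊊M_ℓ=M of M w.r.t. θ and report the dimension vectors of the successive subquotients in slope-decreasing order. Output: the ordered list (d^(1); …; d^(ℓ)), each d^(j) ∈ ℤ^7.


Barcode: M ≅ I[1,1], I[1,2], I[1,7], I[4,4], I[6,6]^2. HN layers by μ_θ (4 steps, strictly decreasing):
  μ^(1)=32; μ^(2)=19; μ^(3)=6; μ^(4)=-33

((0, 0, 0, 0, 0, 2, 0); (0, 0, 0, 0, 0, 1, 1); (0, 2, 1, 1, 1, 0, 0); (3, 0, 0, 1, 0, 0, 0))


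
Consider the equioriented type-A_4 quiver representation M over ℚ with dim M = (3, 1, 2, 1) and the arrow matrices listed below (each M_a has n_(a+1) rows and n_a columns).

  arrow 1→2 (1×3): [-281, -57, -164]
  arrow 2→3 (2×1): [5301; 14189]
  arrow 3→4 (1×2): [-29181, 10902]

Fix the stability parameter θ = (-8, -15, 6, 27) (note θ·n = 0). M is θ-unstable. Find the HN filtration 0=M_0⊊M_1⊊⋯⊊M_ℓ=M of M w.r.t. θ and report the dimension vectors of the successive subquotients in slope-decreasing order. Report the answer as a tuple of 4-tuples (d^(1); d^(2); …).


Barcode: M ≅ I[1,1]^2, I[1,4], I[3,3]. HN layers by μ_θ (4 steps, strictly decreasing):
  μ^(1)=27; μ^(2)=6; μ^(3)=-8; μ^(4)=-23/2

((0, 0, 0, 1); (0, 0, 2, 0); (2, 0, 0, 0); (1, 1, 0, 0))


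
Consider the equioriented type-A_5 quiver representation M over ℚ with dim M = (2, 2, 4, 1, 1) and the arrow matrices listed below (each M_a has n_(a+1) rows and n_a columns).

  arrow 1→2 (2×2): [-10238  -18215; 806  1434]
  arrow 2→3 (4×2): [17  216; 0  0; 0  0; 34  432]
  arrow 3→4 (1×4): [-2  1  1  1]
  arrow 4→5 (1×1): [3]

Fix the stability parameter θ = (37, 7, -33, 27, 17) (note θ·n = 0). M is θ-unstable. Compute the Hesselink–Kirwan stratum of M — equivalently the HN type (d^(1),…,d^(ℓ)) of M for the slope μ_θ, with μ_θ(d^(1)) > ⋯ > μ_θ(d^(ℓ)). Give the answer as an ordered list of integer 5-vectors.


Barcode: M ≅ I[1,2], I[1,3], I[3,3]^2, I[3,5]. HN layers by μ_θ (3 steps, strictly decreasing):
  μ^(1)=22; μ^(2)=11/3; μ^(3)=-33

((1, 1, 0, 1, 1); (1, 1, 1, 0, 0); (0, 0, 3, 0, 0))
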